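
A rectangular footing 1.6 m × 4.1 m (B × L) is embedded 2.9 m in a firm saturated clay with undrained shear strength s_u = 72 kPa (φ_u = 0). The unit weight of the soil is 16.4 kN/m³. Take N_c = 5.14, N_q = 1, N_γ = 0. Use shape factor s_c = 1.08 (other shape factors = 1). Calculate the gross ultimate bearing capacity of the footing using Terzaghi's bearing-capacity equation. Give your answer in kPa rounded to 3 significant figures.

q_ult ≈ 447 kPa

q = γ·D_f = 16.4 × 2.9 = 47.56 kPa.
c·N_c·s_c = 72 × 5.14 × 1.08 = 399.69 kPa
q·N_q = 47.56 × 1 = 47.56 kPa
q_ult = 399.69 + 47.56 = 447.25 kPa.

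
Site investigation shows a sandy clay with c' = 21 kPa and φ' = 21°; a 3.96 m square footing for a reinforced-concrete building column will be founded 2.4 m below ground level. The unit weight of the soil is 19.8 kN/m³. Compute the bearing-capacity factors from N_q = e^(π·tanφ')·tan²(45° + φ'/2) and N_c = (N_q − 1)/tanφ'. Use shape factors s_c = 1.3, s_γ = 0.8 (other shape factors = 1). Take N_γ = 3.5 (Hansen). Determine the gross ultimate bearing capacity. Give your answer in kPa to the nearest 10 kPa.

q_ult ≈ 880 kPa

tan21° = 0.3839, so N_q = e^(π×0.3839)·tan²(55.5°) = 3.34 × 2.117 = 7.07.
N_c = (7.07 − 1)/tan21° = 15.81.
Overburden at base level: q = 19.8 × 2.4 = 47.52 kPa.
Cohesion term c·N_c·s_c = 21 × 15.815 × 1.3 = 431.75 kPa; surcharge term q·N_q = 47.52 × 7.0708 = 336 kPa; self-weight term 0.5·γ·B·N_γ·s_γ = 0.5 × 19.8 × 3.96 × 3.5 × 0.8 = 109.77 kPa.
q_ult = 431.75 + 336 + 109.77 = 877.52 kPa.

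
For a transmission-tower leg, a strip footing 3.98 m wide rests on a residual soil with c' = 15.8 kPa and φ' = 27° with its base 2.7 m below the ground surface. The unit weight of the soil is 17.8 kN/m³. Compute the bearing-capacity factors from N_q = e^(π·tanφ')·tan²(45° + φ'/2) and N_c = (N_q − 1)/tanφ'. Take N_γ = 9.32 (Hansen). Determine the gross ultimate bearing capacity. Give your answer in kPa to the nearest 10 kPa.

tan27° = 0.5095, so N_q = e^(π×0.5095)·tan²(58.5°) = 4.957 × 2.663 = 13.2.
N_c = (13.2 − 1)/tan27° = 23.94.
Effective surcharge at the founding depth q = γ·D_f = 17.8 × 2.7 = 48.06 kPa.
q_ult = c·N_c + q·N_q + 0.5·γ·B·N_γ
     = 15.8 × 23.942 + 48.06 × 13.199 + 0.5 × 17.8 × 3.98 × 9.32
     = 378.29 + 634.35 + 330.13 = 1342.8 kPa.

q_ult ≈ 1340 kPa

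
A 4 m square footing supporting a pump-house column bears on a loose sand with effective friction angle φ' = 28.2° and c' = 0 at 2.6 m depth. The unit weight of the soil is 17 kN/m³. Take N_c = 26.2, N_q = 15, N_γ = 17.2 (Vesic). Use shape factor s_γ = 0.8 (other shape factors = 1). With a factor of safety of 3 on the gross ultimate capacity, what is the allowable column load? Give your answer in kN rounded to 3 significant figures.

P_all ≈ 6030 kN

q = γ·D_f = 17 × 2.6 = 44.2 kPa.
q·N_q = 44.2 × 15 = 663 kPa
0.5·γ·B·N_γ·s_γ = 0.5 × 17 × 4 × 17.2 × 0.8 = 467.84 kPa
q_ult = 663 + 467.84 = 1130.8 kPa.
Gross allowable pressure q_all = 1130.8 / 3 = 376.95 kPa.
Footing area = 16 m², so allowable column load = 376.95 × 16 = 6031.1 kN.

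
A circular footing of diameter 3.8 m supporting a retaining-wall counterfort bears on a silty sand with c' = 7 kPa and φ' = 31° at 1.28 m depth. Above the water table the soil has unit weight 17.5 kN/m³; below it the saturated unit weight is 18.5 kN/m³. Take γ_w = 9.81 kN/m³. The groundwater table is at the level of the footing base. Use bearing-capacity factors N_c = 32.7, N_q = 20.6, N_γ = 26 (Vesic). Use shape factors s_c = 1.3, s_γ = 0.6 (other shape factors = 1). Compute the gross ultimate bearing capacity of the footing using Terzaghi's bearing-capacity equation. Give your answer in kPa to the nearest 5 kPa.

q_ult ≈ 1015 kPa

q = γ·D_f = 17.5 × 1.28 = 22.4 kPa.
For the ½γBN_γ term take γ' = 18.5 − 9.81 = 8.69 kN/m³ (soil below base is submerged).
c·N_c·s_c = 7 × 32.7 × 1.3 = 297.57 kPa
q·N_q = 22.4 × 20.6 = 461.44 kPa
0.5·γ·B·N_γ·s_γ = 0.5 × 8.69 × 3.8 × 26 × 0.6 = 257.57 kPa
q_ult = 297.57 + 461.44 + 257.57 = 1016.6 kPa.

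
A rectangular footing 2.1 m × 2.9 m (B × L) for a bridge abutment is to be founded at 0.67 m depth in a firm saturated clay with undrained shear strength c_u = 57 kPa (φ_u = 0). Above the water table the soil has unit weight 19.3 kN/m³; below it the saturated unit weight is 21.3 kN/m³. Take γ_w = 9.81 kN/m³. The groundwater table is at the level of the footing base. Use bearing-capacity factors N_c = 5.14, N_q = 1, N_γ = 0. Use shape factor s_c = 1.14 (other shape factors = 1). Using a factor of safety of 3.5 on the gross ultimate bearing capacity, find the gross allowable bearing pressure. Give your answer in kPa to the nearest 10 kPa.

Effective surcharge at the founding depth q = γ·D_f = 19.3 × 0.67 = 12.931 kPa.
q_ult = c·N_c·s_c + q·N_q
     = 57 × 5.14 × 1.14 + 12.931 × 1
     = 334 + 12.931 = 346.93 kPa.
q_all = 346.93 / 3.5 = 99.122 kPa.

q_all ≈ 100 kPa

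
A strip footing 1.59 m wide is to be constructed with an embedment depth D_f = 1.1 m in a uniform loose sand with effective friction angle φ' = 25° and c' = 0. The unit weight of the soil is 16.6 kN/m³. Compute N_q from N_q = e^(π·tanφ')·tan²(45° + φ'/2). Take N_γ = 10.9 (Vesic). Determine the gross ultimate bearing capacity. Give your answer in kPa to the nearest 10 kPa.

q_ult ≈ 340 kPa

tan25° = 0.4663, so N_q = e^(π×0.4663)·tan²(57.5°) = 4.327 × 2.464 = 10.66.
Effective surcharge at the founding depth q = γ·D_f = 16.6 × 1.1 = 18.26 kPa.
q_ult = q·N_q + 0.5·γ·B·N_γ
     = 18.26 × 10.662 + 0.5 × 16.6 × 1.59 × 10.9
     = 194.69 + 143.85 = 338.54 kPa.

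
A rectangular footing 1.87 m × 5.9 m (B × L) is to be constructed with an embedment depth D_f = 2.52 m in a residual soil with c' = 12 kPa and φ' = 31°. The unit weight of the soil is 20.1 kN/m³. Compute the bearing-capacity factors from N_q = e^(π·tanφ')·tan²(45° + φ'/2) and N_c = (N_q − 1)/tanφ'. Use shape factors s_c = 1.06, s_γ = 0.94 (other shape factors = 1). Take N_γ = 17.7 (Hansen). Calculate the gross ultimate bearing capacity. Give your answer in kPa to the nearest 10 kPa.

tan31° = 0.6009, so N_q = e^(π×0.6009)·tan²(60.5°) = 6.604 × 3.124 = 20.63.
N_c = (20.63 − 1)/tan31° = 32.67.
Effective surcharge at the founding depth q = γ·D_f = 20.1 × 2.52 = 50.652 kPa.
q_ult = c·N_c·s_c + q·N_q + 0.5·γ·B·N_γ·s_γ
     = 12 × 32.671 × 1.06 + 50.652 × 20.631 + 0.5 × 20.1 × 1.87 × 17.7 × 0.94
     = 415.58 + 1045 + 312.69 = 1773.3 kPa.

q_ult ≈ 1770 kPa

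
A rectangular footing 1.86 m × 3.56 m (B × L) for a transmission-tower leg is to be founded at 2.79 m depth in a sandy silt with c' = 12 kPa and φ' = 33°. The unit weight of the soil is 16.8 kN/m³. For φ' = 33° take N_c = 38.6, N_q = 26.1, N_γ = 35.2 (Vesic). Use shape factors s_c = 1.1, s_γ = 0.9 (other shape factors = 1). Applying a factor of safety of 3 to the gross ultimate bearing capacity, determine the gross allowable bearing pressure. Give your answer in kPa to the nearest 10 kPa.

q = γ·D_f = 16.8 × 2.79 = 46.872 kPa.
c·N_c·s_c = 12 × 38.6 × 1.1 = 509.52 kPa
q·N_q = 46.872 × 26.1 = 1223.4 kPa
0.5·γ·B·N_γ·s_γ = 0.5 × 16.8 × 1.86 × 35.2 × 0.9 = 494.97 kPa
q_ult = 509.52 + 1223.4 + 494.97 = 2227.8 kPa.
q_all = q_ult / FS = 2227.8 / 3 = 742.62 kPa.

q_all ≈ 740 kPa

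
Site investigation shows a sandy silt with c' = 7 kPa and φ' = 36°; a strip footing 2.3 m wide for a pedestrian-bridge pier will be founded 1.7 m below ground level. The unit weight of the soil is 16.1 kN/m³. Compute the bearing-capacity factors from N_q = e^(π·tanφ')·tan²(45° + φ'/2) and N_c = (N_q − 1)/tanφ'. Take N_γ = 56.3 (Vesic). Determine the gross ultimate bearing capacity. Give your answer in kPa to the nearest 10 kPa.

q_ult ≈ 2430 kPa

tan36° = 0.7265, so N_q = e^(π×0.7265)·tan²(63°) = 9.801 × 3.852 = 37.75.
N_c = (37.75 − 1)/tan36° = 50.59.
Effective surcharge at the founding depth q = γ·D_f = 16.1 × 1.7 = 27.37 kPa.
q_ult = c·N_c + q·N_q + 0.5·γ·B·N_γ
     = 7 × 50.585 + 27.37 × 37.752 + 0.5 × 16.1 × 2.3 × 56.3
     = 354.1 + 1033.3 + 1042.4 = 2429.8 kPa.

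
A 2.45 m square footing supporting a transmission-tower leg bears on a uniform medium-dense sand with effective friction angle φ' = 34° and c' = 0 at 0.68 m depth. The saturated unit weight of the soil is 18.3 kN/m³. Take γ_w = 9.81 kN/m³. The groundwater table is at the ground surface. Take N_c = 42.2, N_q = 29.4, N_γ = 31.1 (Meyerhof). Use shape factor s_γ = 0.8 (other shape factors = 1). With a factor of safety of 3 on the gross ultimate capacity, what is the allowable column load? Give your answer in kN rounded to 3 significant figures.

P_all ≈ 857 kN

γ' = 18.3 − 9.81 = 8.49 kN/m³ (submerged throughout). q = 8.49 × 0.68 = 5.7732 kPa; the same γ' applies in the ½γBN_γ term.
q·N_q = 5.7732 × 29.4 = 169.73 kPa
0.5·γ·B·N_γ·s_γ = 0.5 × 8.49 × 2.45 × 31.1 × 0.8 = 258.76 kPa
q_ult = 169.73 + 258.76 = 428.49 kPa.
Gross allowable pressure q_all = 428.49 / 3 = 142.83 kPa.
Footing area = 6.0025 m², so allowable column load = 142.83 × 6.0025 = 857.34 kN.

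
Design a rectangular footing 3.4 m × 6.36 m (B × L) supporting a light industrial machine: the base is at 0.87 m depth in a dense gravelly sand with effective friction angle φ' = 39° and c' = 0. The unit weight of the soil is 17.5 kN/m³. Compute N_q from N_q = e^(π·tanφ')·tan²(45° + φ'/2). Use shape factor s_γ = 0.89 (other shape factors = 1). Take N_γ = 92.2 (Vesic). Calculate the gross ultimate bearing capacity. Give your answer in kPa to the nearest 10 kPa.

q_ult ≈ 3290 kPa

tan39° = 0.8098, so N_q = e^(π×0.8098)·tan²(64.5°) = 12.731 × 4.395 = 55.96.
Overburden at base level: q = 17.5 × 0.87 = 15.225 kPa.
Surcharge term q·N_q = 15.225 × 55.957 = 851.95 kPa; self-weight term 0.5·γ·B·N_γ·s_γ = 0.5 × 17.5 × 3.4 × 92.2 × 0.89 = 2441.2 kPa.
q_ult = 851.95 + 2441.2 = 3293.2 kPa.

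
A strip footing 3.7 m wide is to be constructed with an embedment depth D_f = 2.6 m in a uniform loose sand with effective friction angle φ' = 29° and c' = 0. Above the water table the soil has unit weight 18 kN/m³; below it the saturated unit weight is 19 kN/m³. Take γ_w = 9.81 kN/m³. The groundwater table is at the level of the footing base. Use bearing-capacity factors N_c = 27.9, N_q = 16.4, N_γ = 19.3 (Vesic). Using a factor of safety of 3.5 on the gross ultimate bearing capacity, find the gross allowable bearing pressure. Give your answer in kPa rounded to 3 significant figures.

q_all ≈ 313 kPa

Effective surcharge at the founding depth q = γ·D_f = 18 × 2.6 = 46.8 kPa.
The water table coincides with the base, so in the self-weight term γ → γ' = 9.19 kN/m³.
q_ult = q·N_q + 0.5·γ·B·N_γ
     = 46.8 × 16.4 + 0.5 × 9.19 × 3.7 × 19.3
     = 767.52 + 328.13 = 1095.6 kPa.
q_all = 1095.6 / 3.5 = 313.04 kPa.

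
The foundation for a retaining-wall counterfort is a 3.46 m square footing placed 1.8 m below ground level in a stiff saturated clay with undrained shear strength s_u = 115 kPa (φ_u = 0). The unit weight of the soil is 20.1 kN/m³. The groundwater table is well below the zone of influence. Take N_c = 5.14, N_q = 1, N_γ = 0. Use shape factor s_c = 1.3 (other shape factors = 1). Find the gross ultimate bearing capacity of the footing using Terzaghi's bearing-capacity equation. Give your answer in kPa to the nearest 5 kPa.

Overburden at base level: q = 20.1 × 1.8 = 36.18 kPa.
Cohesion term c·N_c·s_c = 115 × 5.14 × 1.3 = 768.43 kPa; surcharge term q·N_q = 36.18 × 1 = 36.18 kPa.
q_ult = 768.43 + 36.18 = 804.61 kPa.

q_ult ≈ 805 kPa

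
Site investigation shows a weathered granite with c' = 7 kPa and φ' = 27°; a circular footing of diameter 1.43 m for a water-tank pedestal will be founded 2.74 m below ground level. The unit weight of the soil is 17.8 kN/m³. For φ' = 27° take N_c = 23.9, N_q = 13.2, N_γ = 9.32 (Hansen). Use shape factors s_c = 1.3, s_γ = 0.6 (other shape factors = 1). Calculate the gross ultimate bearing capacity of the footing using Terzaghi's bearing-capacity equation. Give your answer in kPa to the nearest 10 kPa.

Overburden at base level: q = 17.8 × 2.74 = 48.772 kPa.
Cohesion term c·N_c·s_c = 7 × 23.9 × 1.3 = 217.49 kPa; surcharge term q·N_q = 48.772 × 13.2 = 643.79 kPa; self-weight term 0.5·γ·B·N_γ·s_γ = 0.5 × 17.8 × 1.43 × 9.32 × 0.6 = 71.169 kPa.
q_ult = 217.49 + 643.79 + 71.169 = 932.45 kPa.

q_ult ≈ 930 kPa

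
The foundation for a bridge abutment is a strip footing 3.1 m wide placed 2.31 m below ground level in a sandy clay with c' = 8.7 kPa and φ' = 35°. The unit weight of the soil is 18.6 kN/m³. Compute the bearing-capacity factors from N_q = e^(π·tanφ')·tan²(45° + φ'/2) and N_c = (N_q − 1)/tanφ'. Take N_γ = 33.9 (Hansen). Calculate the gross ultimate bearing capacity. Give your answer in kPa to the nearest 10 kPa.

tan35° = 0.7002, so N_q = e^(π×0.7002)·tan²(62.5°) = 9.023 × 3.69 = 33.3.
N_c = (33.3 − 1)/tan35° = 46.12.
Effective surcharge at the founding depth q = γ·D_f = 18.6 × 2.31 = 42.966 kPa.
q_ult = c·N_c + q·N_q + 0.5·γ·B·N_γ
     = 8.7 × 46.124 + 42.966 × 33.296 + 0.5 × 18.6 × 3.1 × 33.9
     = 401.28 + 1430.6 + 977.34 = 2809.2 kPa.

q_ult ≈ 2810 kPa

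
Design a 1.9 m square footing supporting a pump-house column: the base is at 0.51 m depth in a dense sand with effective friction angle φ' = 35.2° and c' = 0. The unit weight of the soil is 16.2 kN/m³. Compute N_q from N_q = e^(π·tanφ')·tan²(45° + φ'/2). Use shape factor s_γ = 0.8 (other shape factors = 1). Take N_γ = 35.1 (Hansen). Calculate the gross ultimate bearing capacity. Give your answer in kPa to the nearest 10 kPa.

tan35.2° = 0.7054, so N_q = e^(π×0.7054)·tan²(62.6°) = 9.172 × 3.722 = 34.14.
Effective surcharge at the founding depth q = γ·D_f = 16.2 × 0.51 = 8.262 kPa.
q_ult = q·N_q + 0.5·γ·B·N_γ·s_γ
     = 8.262 × 34.136 + 0.5 × 16.2 × 1.9 × 35.1 × 0.8
     = 282.03 + 432.15 = 714.18 kPa.

q_ult ≈ 710 kPa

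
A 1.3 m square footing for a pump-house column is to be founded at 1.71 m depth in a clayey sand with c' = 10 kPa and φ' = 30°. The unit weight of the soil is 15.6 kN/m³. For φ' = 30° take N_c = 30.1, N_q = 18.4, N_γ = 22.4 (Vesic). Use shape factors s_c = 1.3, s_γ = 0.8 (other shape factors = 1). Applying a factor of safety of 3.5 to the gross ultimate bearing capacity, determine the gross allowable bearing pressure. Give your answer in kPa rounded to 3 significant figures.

Effective surcharge at the founding depth q = γ·D_f = 15.6 × 1.71 = 26.676 kPa.
q_ult = c·N_c·s_c + q·N_q + 0.5·γ·B·N_γ·s_γ
     = 10 × 30.1 × 1.3 + 26.676 × 18.4 + 0.5 × 15.6 × 1.3 × 22.4 × 0.8
     = 391.3 + 490.84 + 181.71 = 1063.8 kPa.
q_all = q_ult / FS = 1063.8 / 3.5 = 303.96 kPa.

q_all ≈ 304 kPa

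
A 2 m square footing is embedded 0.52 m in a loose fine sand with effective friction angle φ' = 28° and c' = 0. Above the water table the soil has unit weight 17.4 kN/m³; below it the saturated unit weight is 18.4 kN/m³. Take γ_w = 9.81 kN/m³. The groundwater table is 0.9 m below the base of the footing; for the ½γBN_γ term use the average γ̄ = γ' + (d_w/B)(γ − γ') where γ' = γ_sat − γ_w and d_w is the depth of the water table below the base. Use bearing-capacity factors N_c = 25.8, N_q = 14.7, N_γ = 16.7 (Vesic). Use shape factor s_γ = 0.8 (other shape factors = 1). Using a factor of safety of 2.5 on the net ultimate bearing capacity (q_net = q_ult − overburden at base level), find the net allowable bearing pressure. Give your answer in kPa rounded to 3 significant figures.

Overburden at base level: q = 17.4 × 0.52 = 9.048 kPa.
The water table is 0.9 m below the base (< B = 2 m), so the ½γBN_γ term uses γ̄ = γ' + (d_w/B)(γ − γ') = 8.59 + (0.9/2)(17.4 − 8.59) = 12.554 kN/m³.
Surcharge term q·N_q = 9.048 × 14.7 = 133.01 kPa; self-weight term 0.5·γ·B·N_γ·s_γ = 0.5 × 12.554 × 2 × 16.7 × 0.8 = 167.73 kPa.
q_ult = 133.01 + 167.73 = 300.73 kPa.
q_net = 300.73 − 9.048 = 291.69 kPa.
q_all(net) = 291.69 / 2.5 = 116.67 kPa.

q_all(net) ≈ 117 kPa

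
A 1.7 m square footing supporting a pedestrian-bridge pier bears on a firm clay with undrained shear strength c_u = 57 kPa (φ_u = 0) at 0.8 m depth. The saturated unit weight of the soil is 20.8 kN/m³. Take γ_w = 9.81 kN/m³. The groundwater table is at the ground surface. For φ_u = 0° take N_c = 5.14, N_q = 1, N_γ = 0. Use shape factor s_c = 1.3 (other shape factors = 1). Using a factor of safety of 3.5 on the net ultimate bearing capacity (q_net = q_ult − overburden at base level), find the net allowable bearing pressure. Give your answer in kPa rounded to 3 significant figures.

With the water table at the surface the whole profile is submerged: γ' = 20.8 − 9.81 = 10.99 kN/m³, so q = γ'·D_f = 8.792 kPa.
q_ult = c·N_c·s_c + q·N_q
     = 57 × 5.14 × 1.3 + 8.792 × 1
     = 380.87 + 8.792 = 389.67 kPa.
q_net = 389.67 − 8.792 = 380.87 kPa.
q_all(net) = 380.87 / 3.5 = 108.82 kPa.

q_all(net) ≈ 109 kPa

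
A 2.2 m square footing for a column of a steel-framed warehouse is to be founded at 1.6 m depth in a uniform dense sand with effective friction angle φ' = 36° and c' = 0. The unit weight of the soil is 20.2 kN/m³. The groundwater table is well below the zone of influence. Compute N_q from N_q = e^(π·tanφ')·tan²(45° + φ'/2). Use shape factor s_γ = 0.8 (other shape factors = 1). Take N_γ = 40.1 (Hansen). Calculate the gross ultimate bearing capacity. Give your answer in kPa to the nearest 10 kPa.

q_ult ≈ 1930 kPa

tan36° = 0.7265, so N_q = e^(π×0.7265)·tan²(63°) = 9.801 × 3.852 = 37.75.
Effective surcharge at the founding depth q = γ·D_f = 20.2 × 1.6 = 32.32 kPa.
q_ult = q·N_q + 0.5·γ·B·N_γ·s_γ
     = 32.32 × 37.752 + 0.5 × 20.2 × 2.2 × 40.1 × 0.8
     = 1220.2 + 712.82 = 1933 kPa.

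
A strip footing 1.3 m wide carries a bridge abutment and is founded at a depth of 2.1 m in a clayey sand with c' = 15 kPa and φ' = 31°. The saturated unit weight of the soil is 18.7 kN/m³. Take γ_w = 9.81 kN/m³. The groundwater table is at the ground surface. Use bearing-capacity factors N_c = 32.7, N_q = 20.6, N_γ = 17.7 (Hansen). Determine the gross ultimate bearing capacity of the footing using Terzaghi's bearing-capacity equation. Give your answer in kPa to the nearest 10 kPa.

q_ult ≈ 980 kPa

With the water table at the surface the whole profile is submerged: γ' = 18.7 − 9.81 = 8.89 kN/m³, so q = γ'·D_f = 18.669 kPa; the same γ' applies in the ½γBN_γ term.
q_ult = c·N_c + q·N_q + 0.5·γ·B·N_γ
     = 15 × 32.7 + 18.669 × 20.6 + 0.5 × 8.89 × 1.3 × 17.7
     = 490.5 + 384.58 + 102.28 = 977.36 kPa.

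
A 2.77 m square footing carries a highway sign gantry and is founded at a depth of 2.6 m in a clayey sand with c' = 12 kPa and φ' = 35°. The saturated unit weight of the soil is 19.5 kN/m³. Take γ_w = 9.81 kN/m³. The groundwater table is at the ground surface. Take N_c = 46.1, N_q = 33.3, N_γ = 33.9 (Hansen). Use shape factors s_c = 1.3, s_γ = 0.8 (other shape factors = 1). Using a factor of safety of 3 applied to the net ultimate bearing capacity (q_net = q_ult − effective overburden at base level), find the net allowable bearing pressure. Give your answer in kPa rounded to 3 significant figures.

γ' = 19.5 − 9.81 = 9.69 kN/m³ (submerged throughout). q = 9.69 × 2.6 = 25.194 kPa; the same γ' applies in the ½γBN_γ term.
c·N_c·s_c = 12 × 46.1 × 1.3 = 719.16 kPa
q·N_q = 25.194 × 33.3 = 838.96 kPa
0.5·γ·B·N_γ·s_γ = 0.5 × 9.69 × 2.77 × 33.9 × 0.8 = 363.97 kPa
q_ult = 719.16 + 838.96 + 363.97 = 1922.1 kPa.
Net ultimate: q_net = 1922.1 − 25.194 = 1896.9 kPa.
q_all(net) = 1896.9 / 3 = 632.3 kPa.

q_all(net) ≈ 632 kPa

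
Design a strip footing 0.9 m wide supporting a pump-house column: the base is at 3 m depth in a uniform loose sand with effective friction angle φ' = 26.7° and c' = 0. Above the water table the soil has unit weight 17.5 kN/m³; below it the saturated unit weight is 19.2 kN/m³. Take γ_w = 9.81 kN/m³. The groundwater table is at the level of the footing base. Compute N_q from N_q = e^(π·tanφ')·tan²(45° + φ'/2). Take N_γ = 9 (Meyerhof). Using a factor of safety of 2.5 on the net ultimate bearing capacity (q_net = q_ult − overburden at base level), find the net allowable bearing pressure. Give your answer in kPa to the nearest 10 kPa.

q_all(net) ≈ 260 kPa

N_q = e^(π·tan26.7°)·tan²(58.35°) = 12.78.
q = γ·D_f = 17.5 × 3 = 52.5 kPa.
For the ½γBN_γ term take γ' = 19.2 − 9.81 = 9.39 kN/m³ (soil below base is submerged).
q·N_q = 52.5 × 12.778 = 670.86 kPa
0.5·γ·B·N_γ = 0.5 × 9.39 × 0.9 × 9 = 38.029 kPa
q_ult = 670.86 + 38.029 = 708.89 kPa.
q_net = 708.89 − 52.5 = 656.39 kPa.
q_all(net) = 656.39 / 2.5 = 262.56 kPa.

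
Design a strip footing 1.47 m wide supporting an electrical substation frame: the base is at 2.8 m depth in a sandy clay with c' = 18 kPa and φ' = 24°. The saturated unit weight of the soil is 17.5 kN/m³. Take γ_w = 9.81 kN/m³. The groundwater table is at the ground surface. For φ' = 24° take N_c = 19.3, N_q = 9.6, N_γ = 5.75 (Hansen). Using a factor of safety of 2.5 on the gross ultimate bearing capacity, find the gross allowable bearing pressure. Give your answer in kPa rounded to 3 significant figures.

With the water table at the surface the whole profile is submerged: γ' = 17.5 − 9.81 = 7.69 kN/m³, so q = γ'·D_f = 21.532 kPa; the same γ' applies in the ½γBN_γ term.
q_ult = c·N_c + q·N_q + 0.5·γ·B·N_γ
     = 18 × 19.3 + 21.532 × 9.6 + 0.5 × 7.69 × 1.47 × 5.75
     = 347.4 + 206.71 + 32.5 = 586.61 kPa.
q_all = 586.61 / 2.5 = 234.64 kPa.

q_all ≈ 235 kPa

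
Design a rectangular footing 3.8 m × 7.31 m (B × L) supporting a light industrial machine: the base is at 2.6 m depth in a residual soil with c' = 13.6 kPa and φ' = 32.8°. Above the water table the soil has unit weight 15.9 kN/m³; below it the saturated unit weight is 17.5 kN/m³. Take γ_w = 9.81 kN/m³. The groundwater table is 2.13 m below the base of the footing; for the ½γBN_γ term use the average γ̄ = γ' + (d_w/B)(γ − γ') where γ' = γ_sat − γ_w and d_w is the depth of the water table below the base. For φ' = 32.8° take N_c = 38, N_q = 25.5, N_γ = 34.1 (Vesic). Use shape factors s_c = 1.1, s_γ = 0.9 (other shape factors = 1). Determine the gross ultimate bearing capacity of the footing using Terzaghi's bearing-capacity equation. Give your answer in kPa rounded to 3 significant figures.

q = γ·D_f = 15.9 × 2.6 = 41.34 kPa.
γ' = 7.69 kN/m³; averaging over the depth B below the base, γ̄ = γ' + (d_w/B)(γ − γ') = 12.292 kN/m³.
c·N_c·s_c = 13.6 × 38 × 1.1 = 568.48 kPa
q·N_q = 41.34 × 25.5 = 1054.2 kPa
0.5·γ·B·N_γ·s_γ = 0.5 × 12.292 × 3.8 × 34.1 × 0.9 = 716.75 kPa
q_ult = 568.48 + 1054.2 + 716.75 = 2339.4 kPa.

q_ult ≈ 2340 kPa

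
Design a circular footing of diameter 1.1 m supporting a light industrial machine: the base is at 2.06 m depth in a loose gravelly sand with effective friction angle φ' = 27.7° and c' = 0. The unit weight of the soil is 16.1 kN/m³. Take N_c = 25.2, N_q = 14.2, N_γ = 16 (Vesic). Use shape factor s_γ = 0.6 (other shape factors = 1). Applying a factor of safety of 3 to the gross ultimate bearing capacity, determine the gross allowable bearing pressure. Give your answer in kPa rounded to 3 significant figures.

Effective surcharge at the founding depth q = γ·D_f = 16.1 × 2.06 = 33.166 kPa.
q_ult = q·N_q + 0.5·γ·B·N_γ·s_γ
     = 33.166 × 14.2 + 0.5 × 16.1 × 1.1 × 16 × 0.6
     = 470.96 + 85.008 = 555.97 kPa.
q_all = q_ult / FS = 555.97 / 3 = 185.32 kPa.

q_all ≈ 185 kPa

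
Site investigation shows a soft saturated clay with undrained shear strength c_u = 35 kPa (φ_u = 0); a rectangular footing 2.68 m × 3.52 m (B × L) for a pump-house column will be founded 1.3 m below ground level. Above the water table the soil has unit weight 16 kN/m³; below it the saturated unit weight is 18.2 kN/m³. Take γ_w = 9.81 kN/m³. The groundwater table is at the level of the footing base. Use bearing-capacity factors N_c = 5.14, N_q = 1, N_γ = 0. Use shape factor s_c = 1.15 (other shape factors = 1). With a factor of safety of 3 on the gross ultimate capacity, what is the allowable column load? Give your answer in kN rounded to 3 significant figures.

P_all ≈ 716 kN

Effective surcharge at the founding depth q = γ·D_f = 16 × 1.3 = 20.8 kPa.
q_ult = c·N_c·s_c + q·N_q
     = 35 × 5.14 × 1.15 + 20.8 × 1
     = 206.88 + 20.8 = 227.68 kPa.
Gross allowable pressure q_all = 227.68 / 3 = 75.895 kPa.
Footing area = 9.4336 m², so allowable column load = 75.895 × 9.4336 = 715.96 kN.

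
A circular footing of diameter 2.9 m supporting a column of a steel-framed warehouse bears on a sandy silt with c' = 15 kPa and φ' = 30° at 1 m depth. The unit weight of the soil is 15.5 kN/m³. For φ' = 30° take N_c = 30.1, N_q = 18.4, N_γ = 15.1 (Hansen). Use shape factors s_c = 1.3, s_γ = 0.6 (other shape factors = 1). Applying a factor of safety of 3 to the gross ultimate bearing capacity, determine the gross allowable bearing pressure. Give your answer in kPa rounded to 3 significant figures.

q_all ≈ 359 kPa

Overburden at base level: q = 15.5 × 1 = 15.5 kPa.
Cohesion term c·N_c·s_c = 15 × 30.1 × 1.3 = 586.95 kPa; surcharge term q·N_q = 15.5 × 18.4 = 285.2 kPa; self-weight term 0.5·γ·B·N_γ·s_γ = 0.5 × 15.5 × 2.9 × 15.1 × 0.6 = 203.62 kPa.
q_ult = 586.95 + 285.2 + 203.62 = 1075.8 kPa.
q_all = q_ult / FS = 1075.8 / 3 = 358.59 kPa.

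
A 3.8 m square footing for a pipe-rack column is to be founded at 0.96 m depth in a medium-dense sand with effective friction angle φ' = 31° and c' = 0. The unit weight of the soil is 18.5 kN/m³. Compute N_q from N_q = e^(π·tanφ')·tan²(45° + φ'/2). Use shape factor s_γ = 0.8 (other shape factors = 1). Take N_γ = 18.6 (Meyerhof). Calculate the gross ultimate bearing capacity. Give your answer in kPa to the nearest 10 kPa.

q_ult ≈ 890 kPa

tan31° = 0.6009, so N_q = e^(π×0.6009)·tan²(60.5°) = 6.604 × 3.124 = 20.63.
q = γ·D_f = 18.5 × 0.96 = 17.76 kPa.
q·N_q = 17.76 × 20.631 = 366.4 kPa
0.5·γ·B·N_γ·s_γ = 0.5 × 18.5 × 3.8 × 18.6 × 0.8 = 523.03 kPa
q_ult = 366.4 + 523.03 = 889.43 kPa.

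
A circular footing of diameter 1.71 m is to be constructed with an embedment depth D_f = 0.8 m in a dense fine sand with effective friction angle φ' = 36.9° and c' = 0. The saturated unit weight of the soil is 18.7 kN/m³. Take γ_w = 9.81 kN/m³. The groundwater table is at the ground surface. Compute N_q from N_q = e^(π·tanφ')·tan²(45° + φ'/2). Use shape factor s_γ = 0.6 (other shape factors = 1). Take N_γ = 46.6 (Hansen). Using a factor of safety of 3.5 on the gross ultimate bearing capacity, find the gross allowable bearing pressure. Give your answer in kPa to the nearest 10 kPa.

N_q = e^(π·tan36.9°)·tan²(63.45°) = 42.37.
With the water table at the surface the whole profile is submerged: γ' = 18.7 − 9.81 = 8.89 kN/m³, so q = γ'·D_f = 7.112 kPa; the same γ' applies in the ½γBN_γ term.
q_ult = q·N_q + 0.5·γ·B·N_γ·s_γ
     = 7.112 × 42.368 + 0.5 × 8.89 × 1.71 × 46.6 × 0.6
     = 301.32 + 212.52 = 513.84 kPa.
q_all = 513.84 / 3.5 = 146.81 kPa.

q_all ≈ 150 kPa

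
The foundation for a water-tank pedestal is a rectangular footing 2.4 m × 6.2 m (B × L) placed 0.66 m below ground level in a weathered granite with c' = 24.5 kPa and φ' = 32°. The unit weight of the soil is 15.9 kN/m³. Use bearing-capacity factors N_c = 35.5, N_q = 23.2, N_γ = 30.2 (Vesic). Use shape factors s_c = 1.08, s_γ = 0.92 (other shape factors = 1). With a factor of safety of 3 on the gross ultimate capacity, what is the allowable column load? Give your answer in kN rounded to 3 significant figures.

P_all ≈ 8500 kN

Overburden at base level: q = 15.9 × 0.66 = 10.494 kPa.
Cohesion term c·N_c·s_c = 24.5 × 35.5 × 1.08 = 939.33 kPa; surcharge term q·N_q = 10.494 × 23.2 = 243.46 kPa; self-weight term 0.5·γ·B·N_γ·s_γ = 0.5 × 15.9 × 2.4 × 30.2 × 0.92 = 530.12 kPa.
q_ult = 939.33 + 243.46 + 530.12 = 1712.9 kPa.
Gross allowable pressure q_all = 1712.9 / 3 = 570.97 kPa.
Footing area = 14.88 m², so allowable column load = 570.97 × 14.88 = 8496 kN.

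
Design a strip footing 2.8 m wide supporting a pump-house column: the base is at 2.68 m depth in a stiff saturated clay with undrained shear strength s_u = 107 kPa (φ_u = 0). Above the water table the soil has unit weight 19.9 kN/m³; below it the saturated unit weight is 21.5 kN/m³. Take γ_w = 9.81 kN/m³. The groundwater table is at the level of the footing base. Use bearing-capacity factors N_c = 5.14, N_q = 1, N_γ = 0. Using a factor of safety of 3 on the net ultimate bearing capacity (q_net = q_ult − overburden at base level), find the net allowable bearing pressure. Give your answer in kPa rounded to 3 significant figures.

q_all(net) ≈ 183 kPa

Effective surcharge at the founding depth q = γ·D_f = 19.9 × 2.68 = 53.332 kPa.
q_ult = c·N_c + q·N_q
     = 107 × 5.14 + 53.332 × 1
     = 549.98 + 53.332 = 603.31 kPa.
q_net = 603.31 − 53.332 = 549.98 kPa.
q_all(net) = 549.98 / 3 = 183.33 kPa.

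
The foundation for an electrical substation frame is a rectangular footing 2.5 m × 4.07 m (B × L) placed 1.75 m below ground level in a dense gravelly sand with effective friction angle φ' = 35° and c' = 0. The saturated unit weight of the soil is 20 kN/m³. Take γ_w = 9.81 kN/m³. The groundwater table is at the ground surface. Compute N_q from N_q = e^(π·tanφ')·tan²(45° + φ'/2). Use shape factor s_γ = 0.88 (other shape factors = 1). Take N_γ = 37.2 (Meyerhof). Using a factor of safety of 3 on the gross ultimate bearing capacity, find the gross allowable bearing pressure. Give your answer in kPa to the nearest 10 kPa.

N_q = e^(π·tan35°)·tan²(62.5°) = 33.3.
Water table at ground surface, so effective unit weight γ' = 20 − 9.81 = 10.19 kN/m³ is used throughout; overburden q = 10.19 × 1.75 = 17.832 kPa; the same γ' applies in the ½γBN_γ term.
Surcharge term q·N_q = 17.832 × 33.296 = 593.75 kPa; self-weight term 0.5·γ·B·N_γ·s_γ = 0.5 × 10.19 × 2.5 × 37.2 × 0.88 = 416.97 kPa.
q_ult = 593.75 + 416.97 = 1010.7 kPa.
q_all = 1010.7 / 3 = 336.91 kPa.

q_all ≈ 340 kPa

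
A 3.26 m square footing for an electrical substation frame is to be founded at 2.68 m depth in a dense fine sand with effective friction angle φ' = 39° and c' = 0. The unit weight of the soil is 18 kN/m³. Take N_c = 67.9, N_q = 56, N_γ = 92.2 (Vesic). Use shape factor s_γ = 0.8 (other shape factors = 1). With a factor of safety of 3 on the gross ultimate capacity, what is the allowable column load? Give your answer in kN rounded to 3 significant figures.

P_all ≈ 17200 kN

Effective surcharge at the founding depth q = γ·D_f = 18 × 2.68 = 48.24 kPa.
q_ult = q·N_q + 0.5·γ·B·N_γ·s_γ
     = 48.24 × 56 + 0.5 × 18 × 3.26 × 92.2 × 0.8
     = 2701.4 + 2164.1 = 4865.6 kPa.
Gross allowable pressure q_all = 4865.6 / 3 = 1621.9 kPa.
Footing area = 10.6276 m², so allowable column load = 1621.9 × 10.6276 = 17236 kN.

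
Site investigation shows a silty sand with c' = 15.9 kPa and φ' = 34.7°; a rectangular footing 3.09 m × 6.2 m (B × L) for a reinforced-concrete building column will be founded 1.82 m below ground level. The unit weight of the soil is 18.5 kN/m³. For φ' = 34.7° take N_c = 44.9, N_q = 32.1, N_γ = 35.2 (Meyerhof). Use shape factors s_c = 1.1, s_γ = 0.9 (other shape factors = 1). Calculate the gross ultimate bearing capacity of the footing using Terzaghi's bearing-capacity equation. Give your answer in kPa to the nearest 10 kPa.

q = γ·D_f = 18.5 × 1.82 = 33.67 kPa.
c·N_c·s_c = 15.9 × 44.9 × 1.1 = 785.3 kPa
q·N_q = 33.67 × 32.1 = 1080.8 kPa
0.5·γ·B·N_γ·s_γ = 0.5 × 18.5 × 3.09 × 35.2 × 0.9 = 905.49 kPa
q_ult = 785.3 + 1080.8 + 905.49 = 2771.6 kPa.

q_ult ≈ 2770 kPa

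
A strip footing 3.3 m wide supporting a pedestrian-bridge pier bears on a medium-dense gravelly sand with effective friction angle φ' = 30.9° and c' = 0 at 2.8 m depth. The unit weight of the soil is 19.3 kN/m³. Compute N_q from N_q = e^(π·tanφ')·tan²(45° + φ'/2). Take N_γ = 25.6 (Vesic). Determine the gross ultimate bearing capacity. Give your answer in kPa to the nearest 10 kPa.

q_ult ≈ 1920 kPa

tan30.9° = 0.5985, so N_q = e^(π×0.5985)·tan²(60.45°) = 6.555 × 3.111 = 20.39.
Effective surcharge at the founding depth q = γ·D_f = 19.3 × 2.8 = 54.04 kPa.
q_ult = q·N_q + 0.5·γ·B·N_γ
     = 54.04 × 20.394 + 0.5 × 19.3 × 3.3 × 25.6
     = 1102.1 + 815.23 = 1917.3 kPa.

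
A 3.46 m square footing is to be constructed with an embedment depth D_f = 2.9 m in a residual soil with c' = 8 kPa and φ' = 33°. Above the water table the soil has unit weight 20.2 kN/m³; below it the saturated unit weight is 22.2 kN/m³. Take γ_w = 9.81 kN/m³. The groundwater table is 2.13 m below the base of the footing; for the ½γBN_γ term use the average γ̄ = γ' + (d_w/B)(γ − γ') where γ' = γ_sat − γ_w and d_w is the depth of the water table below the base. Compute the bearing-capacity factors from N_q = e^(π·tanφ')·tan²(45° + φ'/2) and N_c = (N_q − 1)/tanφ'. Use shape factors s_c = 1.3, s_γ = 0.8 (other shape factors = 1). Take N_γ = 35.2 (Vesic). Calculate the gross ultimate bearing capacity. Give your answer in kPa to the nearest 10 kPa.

q_ult ≈ 2770 kPa

tan33° = 0.6494, so N_q = e^(π×0.6494)·tan²(61.5°) = 7.692 × 3.392 = 26.09.
N_c = (26.09 − 1)/tan33° = 38.64.
Effective surcharge at the founding depth q = γ·D_f = 20.2 × 2.9 = 58.58 kPa.
With d_w = 2.13 m < B, γ̄ = 12.39 + (2.13/3.46) × (20.2 − 12.39) = 17.198 kN/m³.
q_ult = c·N_c·s_c + q·N_q + 0.5·γ·B·N_γ·s_γ
     = 8 × 38.638 × 1.3 + 58.58 × 26.092 + 0.5 × 17.198 × 3.46 × 35.2 × 0.8
     = 401.84 + 1528.5 + 837.83 = 2768.1 kPa.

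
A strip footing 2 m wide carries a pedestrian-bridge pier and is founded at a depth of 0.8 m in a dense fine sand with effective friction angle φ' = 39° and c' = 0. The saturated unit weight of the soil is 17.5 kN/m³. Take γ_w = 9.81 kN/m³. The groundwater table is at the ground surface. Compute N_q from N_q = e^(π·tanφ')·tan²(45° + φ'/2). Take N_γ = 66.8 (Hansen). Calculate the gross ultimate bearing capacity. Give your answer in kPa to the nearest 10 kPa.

tan39° = 0.8098, so N_q = e^(π×0.8098)·tan²(64.5°) = 12.731 × 4.395 = 55.96.
Water table at ground surface, so effective unit weight γ' = 17.5 − 9.81 = 7.69 kN/m³ is used throughout; overburden q = 7.69 × 0.8 = 6.152 kPa; the same γ' applies in the ½γBN_γ term.
Surcharge term q·N_q = 6.152 × 55.957 = 344.25 kPa; self-weight term 0.5·γ·B·N_γ = 0.5 × 7.69 × 2 × 66.8 = 513.69 kPa.
q_ult = 344.25 + 513.69 = 857.94 kPa.

q_ult ≈ 860 kPa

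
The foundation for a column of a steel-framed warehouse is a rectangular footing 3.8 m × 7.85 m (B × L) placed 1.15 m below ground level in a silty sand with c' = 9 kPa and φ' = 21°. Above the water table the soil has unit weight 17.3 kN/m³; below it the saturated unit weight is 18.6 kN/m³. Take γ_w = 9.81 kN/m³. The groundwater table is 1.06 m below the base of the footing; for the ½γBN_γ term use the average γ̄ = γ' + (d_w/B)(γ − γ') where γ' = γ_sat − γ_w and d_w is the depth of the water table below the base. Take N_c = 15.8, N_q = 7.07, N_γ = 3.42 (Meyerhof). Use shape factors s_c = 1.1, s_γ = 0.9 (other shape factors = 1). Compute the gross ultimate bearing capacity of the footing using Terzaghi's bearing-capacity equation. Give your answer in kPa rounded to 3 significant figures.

q_ult ≈ 362 kPa

Effective surcharge at the founding depth q = γ·D_f = 17.3 × 1.15 = 19.895 kPa.
With d_w = 1.06 m < B, γ̄ = 8.79 + (1.06/3.8) × (17.3 − 8.79) = 11.164 kN/m³.
q_ult = c·N_c·s_c + q·N_q + 0.5·γ·B·N_γ·s_γ
     = 9 × 15.8 × 1.1 + 19.895 × 7.07 + 0.5 × 11.164 × 3.8 × 3.42 × 0.9
     = 156.42 + 140.66 + 65.288 = 362.37 kPa.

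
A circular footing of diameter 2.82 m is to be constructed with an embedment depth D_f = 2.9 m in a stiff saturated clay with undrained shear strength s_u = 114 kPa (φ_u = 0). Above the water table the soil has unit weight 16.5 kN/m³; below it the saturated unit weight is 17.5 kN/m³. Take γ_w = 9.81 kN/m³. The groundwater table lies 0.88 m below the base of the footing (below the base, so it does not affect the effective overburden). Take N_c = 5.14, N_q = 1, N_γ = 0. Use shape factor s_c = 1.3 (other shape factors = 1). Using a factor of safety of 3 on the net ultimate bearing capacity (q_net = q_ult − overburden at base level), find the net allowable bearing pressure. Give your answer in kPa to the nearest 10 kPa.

q_all(net) ≈ 250 kPa

Overburden at base level: q = 16.5 × 2.9 = 47.85 kPa.
Cohesion term c·N_c·s_c = 114 × 5.14 × 1.3 = 761.75 kPa; surcharge term q·N_q = 47.85 × 1 = 47.85 kPa.
q_ult = 761.75 + 47.85 = 809.6 kPa.
q_net = 809.6 − 47.85 = 761.75 kPa.
q_all(net) = 761.75 / 3 = 253.92 kPa.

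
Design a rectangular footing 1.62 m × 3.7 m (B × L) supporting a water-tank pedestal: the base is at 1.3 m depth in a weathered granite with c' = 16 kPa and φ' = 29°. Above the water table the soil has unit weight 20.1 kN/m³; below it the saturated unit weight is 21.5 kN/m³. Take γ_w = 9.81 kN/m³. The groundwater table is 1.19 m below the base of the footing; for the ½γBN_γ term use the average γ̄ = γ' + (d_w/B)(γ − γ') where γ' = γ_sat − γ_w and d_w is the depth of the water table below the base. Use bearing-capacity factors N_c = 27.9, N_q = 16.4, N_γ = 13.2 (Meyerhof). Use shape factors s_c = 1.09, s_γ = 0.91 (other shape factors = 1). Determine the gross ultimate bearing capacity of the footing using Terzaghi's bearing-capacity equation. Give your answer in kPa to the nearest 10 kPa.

q_ult ≈ 1090 kPa

Overburden at base level: q = 20.1 × 1.3 = 26.13 kPa.
The water table is 1.19 m below the base (< B = 1.62 m), so the ½γBN_γ term uses γ̄ = γ' + (d_w/B)(γ − γ') = 11.69 + (1.19/1.62)(20.1 − 11.69) = 17.868 kN/m³.
Cohesion term c·N_c·s_c = 16 × 27.9 × 1.09 = 486.58 kPa; surcharge term q·N_q = 26.13 × 16.4 = 428.53 kPa; self-weight term 0.5·γ·B·N_γ·s_γ = 0.5 × 17.868 × 1.62 × 13.2 × 0.91 = 173.85 kPa.
q_ult = 486.58 + 428.53 + 173.85 = 1089 kPa.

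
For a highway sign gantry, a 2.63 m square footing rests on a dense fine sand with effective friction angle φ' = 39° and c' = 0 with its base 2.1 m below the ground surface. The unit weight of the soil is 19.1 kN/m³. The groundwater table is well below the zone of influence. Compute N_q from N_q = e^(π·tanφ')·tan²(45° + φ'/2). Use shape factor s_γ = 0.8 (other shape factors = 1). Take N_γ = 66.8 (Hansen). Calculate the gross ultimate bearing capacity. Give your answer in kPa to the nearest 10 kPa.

tan39° = 0.8098, so N_q = e^(π×0.8098)·tan²(64.5°) = 12.731 × 4.395 = 55.96.
q = γ·D_f = 19.1 × 2.1 = 40.11 kPa.
q·N_q = 40.11 × 55.957 = 2244.5 kPa
0.5·γ·B·N_γ·s_γ = 0.5 × 19.1 × 2.63 × 66.8 × 0.8 = 1342.2 kPa
q_ult = 2244.5 + 1342.2 = 3586.7 kPa.

q_ult ≈ 3590 kPa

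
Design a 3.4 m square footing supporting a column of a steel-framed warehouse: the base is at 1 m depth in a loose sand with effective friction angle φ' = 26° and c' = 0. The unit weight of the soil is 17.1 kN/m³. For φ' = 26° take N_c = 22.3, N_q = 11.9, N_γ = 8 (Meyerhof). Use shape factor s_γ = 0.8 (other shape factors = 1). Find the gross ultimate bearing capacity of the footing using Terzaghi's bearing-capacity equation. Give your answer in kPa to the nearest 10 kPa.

Effective surcharge at the founding depth q = γ·D_f = 17.1 × 1 = 17.1 kPa.
q_ult = q·N_q + 0.5·γ·B·N_γ·s_γ
     = 17.1 × 11.9 + 0.5 × 17.1 × 3.4 × 8 × 0.8
     = 203.49 + 186.05 = 389.54 kPa.

q_ult ≈ 390 kPa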